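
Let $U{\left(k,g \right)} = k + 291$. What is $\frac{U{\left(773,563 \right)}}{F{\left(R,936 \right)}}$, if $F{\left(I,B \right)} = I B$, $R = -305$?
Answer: $- \frac{133}{35685} \approx -0.0037271$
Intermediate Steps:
$U{\left(k,g \right)} = 291 + k$
$F{\left(I,B \right)} = B I$
$\frac{U{\left(773,563 \right)}}{F{\left(R,936 \right)}} = \frac{291 + 773}{936 \left(-305\right)} = \frac{1064}{-285480} = 1064 \left(- \frac{1}{285480}\right) = - \frac{133}{35685}$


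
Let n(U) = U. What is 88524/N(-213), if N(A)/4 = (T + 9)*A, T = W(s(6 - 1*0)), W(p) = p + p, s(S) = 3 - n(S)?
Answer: -2459/71 ≈ -34.634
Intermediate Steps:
s(S) = 3 - S
W(p) = 2*p
T = -6 (T = 2*(3 - (6 - 1*0)) = 2*(3 - (6 + 0)) = 2*(3 - 1*6) = 2*(3 - 6) = 2*(-3) = -6)
N(A) = 12*A (N(A) = 4*((-6 + 9)*A) = 4*(3*A) = 12*A)
88524/N(-213) = 88524/((12*(-213))) = 88524/(-2556) = 88524*(-1/2556) = -2459/71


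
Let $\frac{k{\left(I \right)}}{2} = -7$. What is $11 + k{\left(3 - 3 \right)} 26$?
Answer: $-353$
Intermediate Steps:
$k{\left(I \right)} = -14$ ($k{\left(I \right)} = 2 \left(-7\right) = -14$)
$11 + k{\left(3 - 3 \right)} 26 = 11 - 364 = -353$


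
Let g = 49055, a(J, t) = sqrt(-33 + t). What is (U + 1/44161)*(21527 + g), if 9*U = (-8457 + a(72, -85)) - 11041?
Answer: -60774713610358/397449 + 70582*I*sqrt(118)/9 ≈ -1.5291e+8 + 85191.0*I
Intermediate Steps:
U = -19498/9 + I*sqrt(118)/9 (U = ((-8457 + sqrt(-33 - 85)) - 11041)/9 = ((-8457 + sqrt(-118)) - 11041)/9 = ((-8457 + I*sqrt(118)) - 11041)/9 = (-19498 + I*sqrt(118))/9 = -19498/9 + I*sqrt(118)/9 ≈ -2166.4 + 1.207*I)
(U + 1/44161)*(21527 + g) = ((-19498/9 + I*sqrt(118)/9) + 1/44161)*(21527 + 49055) = ((-19498/9 + I*sqrt(118)/9) + 1/44161)*70582 = (-861051169/397449 + I*sqrt(118)/9)*70582 = -60774713610358/397449 + 70582*I*sqrt(118)/9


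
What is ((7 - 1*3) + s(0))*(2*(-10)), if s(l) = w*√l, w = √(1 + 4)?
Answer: -80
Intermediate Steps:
w = √5 ≈ 2.2361
s(l) = √5*√l
((7 - 1*3) + s(0))*(2*(-10)) = ((7 - 1*3) + √5*√0)*(2*(-10)) = ((7 - 3) + √5*0)*(-20) = (4 + 0)*(-20) = 4*(-20) = -80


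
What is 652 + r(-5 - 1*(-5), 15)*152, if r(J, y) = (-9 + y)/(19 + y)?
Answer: 11540/17 ≈ 678.82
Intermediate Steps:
r(J, y) = (-9 + y)/(19 + y)
652 + r(-5 - 1*(-5), 15)*152 = 652 + ((-9 + 15)/(19 + 15))*152 = 652 + (6/34)*152 = 652 + ((1/34)*6)*152 = 652 + (3/17)*152 = 652 + 456/17 = 11540/17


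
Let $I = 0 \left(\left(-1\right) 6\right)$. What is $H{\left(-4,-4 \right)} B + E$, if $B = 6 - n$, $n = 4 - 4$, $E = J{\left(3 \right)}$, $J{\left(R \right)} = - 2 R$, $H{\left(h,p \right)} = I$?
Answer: $-6$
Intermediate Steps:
$I = 0$ ($I = 0 \left(-6\right) = 0$)
$H{\left(h,p \right)} = 0$
$E = -6$ ($E = \left(-2\right) 3 = -6$)
$n = 0$
$B = 6$ ($B = 6 - 0 = 6 + 0 = 6$)
$H{\left(-4,-4 \right)} B + E = 0 \cdot 6 - 6 = 0 - 6 = -6$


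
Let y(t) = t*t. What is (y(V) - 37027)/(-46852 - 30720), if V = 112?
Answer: 24483/77572 ≈ 0.31562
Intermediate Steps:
y(t) = t**2
(y(V) - 37027)/(-46852 - 30720) = (112**2 - 37027)/(-46852 - 30720) = (12544 - 37027)/(-77572) = -24483*(-1/77572) = 24483/77572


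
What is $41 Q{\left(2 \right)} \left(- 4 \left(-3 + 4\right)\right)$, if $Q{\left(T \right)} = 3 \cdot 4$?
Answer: $-1968$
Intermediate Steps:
$Q{\left(T \right)} = 12$
$41 Q{\left(2 \right)} \left(- 4 \left(-3 + 4\right)\right) = 41 \cdot 12 \left(- 4 \left(-3 + 4\right)\right) = 492 \left(\left(-4\right) 1\right) = 492 \left(-4\right) = -1968$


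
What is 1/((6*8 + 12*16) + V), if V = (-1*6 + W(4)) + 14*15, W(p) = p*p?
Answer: 1/460 ≈ 0.0021739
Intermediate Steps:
W(p) = p²
V = 220 (V = (-1*6 + 4²) + 14*15 = (-6 + 16) + 210 = 10 + 210 = 220)
1/((6*8 + 12*16) + V) = 1/((6*8 + 12*16) + 220) = 1/((48 + 192) + 220) = 1/(240 + 220) = 1/460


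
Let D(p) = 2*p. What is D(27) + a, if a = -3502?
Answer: -3448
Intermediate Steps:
D(27) + a = 2*27 - 3502 = 54 - 3502 = -3448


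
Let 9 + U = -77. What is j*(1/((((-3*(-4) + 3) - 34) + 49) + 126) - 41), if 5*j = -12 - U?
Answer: -47323/78 ≈ -606.71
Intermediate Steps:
U = -86 (U = -9 - 77 = -86)
j = 74/5 (j = (-12 - 1*(-86))/5 = (-12 + 86)/5 = (1/5)*74 = 74/5 ≈ 14.800)
j*(1/((((-3*(-4) + 3) - 34) + 49) + 126) - 41) = 74*(1/((((-3*(-4) + 3) - 34) + 49) + 126) - 41)/5 = 74*(1/((((12 + 3) - 34) + 49) + 126) - 41)/5 = 74*(1/(((15 - 34) + 49) + 126) - 41)/5 = 74*(1/((-19 + 49) + 126) - 41)/5 = 74*(1/(30 + 126) - 41)/5 = 74*(1/156 - 41)/5 = (74/5)*(-6395/156) = -47323/78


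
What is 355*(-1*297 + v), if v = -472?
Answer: -272995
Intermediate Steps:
355*(-1*297 + v) = 355*(-1*297 - 472) = 355*(-297 - 472) = 355*(-769) = -272995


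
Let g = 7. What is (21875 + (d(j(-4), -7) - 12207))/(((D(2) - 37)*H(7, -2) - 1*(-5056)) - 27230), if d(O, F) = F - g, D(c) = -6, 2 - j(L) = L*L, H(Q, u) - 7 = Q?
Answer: -1609/3796 ≈ -0.42387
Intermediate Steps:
H(Q, u) = 7 + Q
j(L) = 2 - L² (j(L) = 2 - L*L = 2 - L²)
d(O, F) = -7 + F (d(O, F) = F - 1*7 = F - 7 = -7 + F)
(21875 + (d(j(-4), -7) - 12207))/(((D(2) - 37)*H(7, -2) - 1*(-5056)) - 27230) = (21875 + ((-7 - 7) - 12207))/(((-6 - 37)*(7 + 7) - 1*(-5056)) - 27230) = (21875 + (-14 - 12207))/((-43*14 + 5056) - 27230) = (21875 - 12221)/((-602 + 5056) - 27230) = 9654/(4454 - 27230) = 9654/(-22776) = 9654*(-1/22776) = -1609/3796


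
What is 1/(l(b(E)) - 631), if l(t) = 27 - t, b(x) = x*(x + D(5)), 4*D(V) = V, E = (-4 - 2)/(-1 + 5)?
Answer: -8/4835 ≈ -0.0016546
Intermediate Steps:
E = -3/2 (E = -6/4 = -6*¼ = -3/2 ≈ -1.5000)
D(V) = V/4
b(x) = x*(5/4 + x) (b(x) = x*(x + (¼)*5) = x*(x + 5/4) = x*(5/4 + x))
1/(l(b(E)) - 631) = 1/((27 - (-3)*(5 + 4*(-3/2))/(4*2)) - 631) = 1/((27 - (-3)*(5 - 6)/(4*2)) - 631) = 1/((27 - (-3)*(-1)/(4*2)) - 631) = 1/((27 - 1*3/8) - 631) = 1/((27 - 3/8) - 631) = 1/(213/8 - 631) = 1/(-4835/8) = -8/4835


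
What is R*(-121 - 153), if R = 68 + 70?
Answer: -37812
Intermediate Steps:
R = 138
R*(-121 - 153) = 138*(-121 - 153) = 138*(-274) = -37812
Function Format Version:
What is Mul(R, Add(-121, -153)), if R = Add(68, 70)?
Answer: -37812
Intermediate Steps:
R = 138
Mul(R, Add(-121, -153)) = Mul(138, Add(-121, -153)) = Mul(138, -274) = -37812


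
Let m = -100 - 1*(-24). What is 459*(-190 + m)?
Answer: -122094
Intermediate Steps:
m = -76 (m = -100 + 24 = -76)
459*(-190 + m) = 459*(-190 - 76) = 459*(-266) = -122094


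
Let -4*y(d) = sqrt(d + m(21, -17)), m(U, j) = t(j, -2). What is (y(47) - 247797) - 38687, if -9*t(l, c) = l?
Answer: -286484 - sqrt(110)/6 ≈ -2.8649e+5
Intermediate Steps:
t(l, c) = -l/9
m(U, j) = -j/9
y(d) = -sqrt(17/9 + d)/4 (y(d) = -sqrt(d - 1/9*(-17))/4 = -sqrt(d + 17/9)/4 = -sqrt(17/9 + d)/4)
(y(47) - 247797) - 38687 = (-sqrt(17 + 9*47)/12 - 247797) - 38687 = (-sqrt(17 + 423)/12 - 247797) - 38687 = (-sqrt(110)/6 - 247797) - 38687 = (-247797 - sqrt(110)/6) - 38687 = -286484 - sqrt(110)/6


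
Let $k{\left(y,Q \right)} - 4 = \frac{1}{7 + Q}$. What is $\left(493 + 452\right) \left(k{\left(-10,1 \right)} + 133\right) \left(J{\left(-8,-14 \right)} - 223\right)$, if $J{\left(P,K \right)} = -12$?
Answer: $- \frac{243616275}{8} \approx -3.0452 \cdot 10^{7}$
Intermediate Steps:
$k{\left(y,Q \right)} = 4 + \frac{1}{7 + Q}$
$\left(493 + 452\right) \left(k{\left(-10,1 \right)} + 133\right) \left(J{\left(-8,-14 \right)} - 223\right) = \left(493 + 452\right) \left(\frac{29 + 4 \cdot 1}{7 + 1} + 133\right) \left(-12 - 223\right) = 945 \left(\frac{29 + 4}{8} + 133\right) \left(-235\right) = 945 \left(\frac{1}{8} \cdot 33 + 133\right) \left(-235\right) = 945 \left(\frac{33}{8} + 133\right) \left(-235\right) = 945 \cdot \frac{1097}{8} \left(-235\right) = 945 \left(- \frac{257795}{8}\right) = - \frac{243616275}{8}$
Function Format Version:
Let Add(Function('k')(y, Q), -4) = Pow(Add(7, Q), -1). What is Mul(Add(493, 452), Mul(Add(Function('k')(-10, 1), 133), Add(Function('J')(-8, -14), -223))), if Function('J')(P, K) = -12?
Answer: Rational(-243616275, 8) ≈ -3.0452e+7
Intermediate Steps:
Function('k')(y, Q) = Add(4, Pow(Add(7, Q), -1))
Mul(Add(493, 452), Mul(Add(Function('k')(-10, 1), 133), Add(Function('J')(-8, -14), -223))) = Mul(Add(493, 452), Mul(Add(Mul(Pow(Add(7, 1), -1), Add(29, Mul(4, 1))), 133), Add(-12, -223))) = Mul(945, Mul(Add(Mul(Pow(8, -1), Add(29, 4)), 133), -235)) = Mul(945, Mul(Add(Mul(Rational(1, 8), 33), 133), -235)) = Mul(945, Mul(Add(Rational(33, 8), 133), -235)) = Mul(945, Mul(Rational(1097, 8), -235)) = Mul(945, Rational(-257795, 8)) = Rational(-243616275, 8)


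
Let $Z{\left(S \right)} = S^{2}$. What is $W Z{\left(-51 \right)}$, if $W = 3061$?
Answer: $7961661$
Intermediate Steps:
$W Z{\left(-51 \right)} = 3061 \left(-51\right)^{2} = 3061 \cdot 2601 = 7961661$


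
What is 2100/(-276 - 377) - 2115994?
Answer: -1381746182/653 ≈ -2.1160e+6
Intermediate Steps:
2100/(-276 - 377) - 2115994 = 2100/(-653) - 2115994 = -1/653*2100 - 2115994 = -2100/653 - 2115994 = -1381746182/653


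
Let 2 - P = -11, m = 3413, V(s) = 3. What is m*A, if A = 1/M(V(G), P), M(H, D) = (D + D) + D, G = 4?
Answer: 3413/39 ≈ 87.513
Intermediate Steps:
P = 13 (P = 2 - 1*(-11) = 2 + 11 = 13)
M(H, D) = 3*D (M(H, D) = 2*D + D = 3*D)
A = 1/39 (A = 1/(3*13) = 1/39 ≈ 0.025641)
m*A = 3413*(1/39) = 3413/39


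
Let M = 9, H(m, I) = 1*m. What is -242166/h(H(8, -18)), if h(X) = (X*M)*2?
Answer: -40361/24 ≈ -1681.7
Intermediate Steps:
H(m, I) = m
h(X) = 18*X (h(X) = (X*9)*2 = (9*X)*2 = 18*X)
-242166/h(H(8, -18)) = -242166/(18*8) = -242166/144 = -242166*1/144 = -40361/24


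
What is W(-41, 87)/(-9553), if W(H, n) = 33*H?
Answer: 33/233 ≈ 0.14163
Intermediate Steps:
W(-41, 87)/(-9553) = (33*(-41))/(-9553) = -1353*(-1/9553) = 33/233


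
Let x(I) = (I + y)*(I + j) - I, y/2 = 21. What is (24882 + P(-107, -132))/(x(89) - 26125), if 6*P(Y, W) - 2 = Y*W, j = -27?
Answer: -81709/54276 ≈ -1.5054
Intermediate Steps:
y = 42 (y = 2*21 = 42)
P(Y, W) = 1/3 + W*Y/6 (P(Y, W) = 1/3 + (Y*W)/6 = 1/3 + (W*Y)/6 = 1/3 + W*Y/6)
x(I) = -I + (-27 + I)*(42 + I) (x(I) = (I + 42)*(I - 27) - I = (42 + I)*(-27 + I) - I = (-27 + I)*(42 + I) - I = -I + (-27 + I)*(42 + I))
(24882 + P(-107, -132))/(x(89) - 26125) = (24882 + (1/3 + (1/6)*(-132)*(-107)))/((-1134 + 89**2 + 14*89) - 26125) = (24882 + (1/3 + 2354))/((-1134 + 7921 + 1246) - 26125) = (24882 + 7063/3)/(8033 - 26125) = (81709/3)/(-18092) = (81709/3)*(-1/18092) = -81709/54276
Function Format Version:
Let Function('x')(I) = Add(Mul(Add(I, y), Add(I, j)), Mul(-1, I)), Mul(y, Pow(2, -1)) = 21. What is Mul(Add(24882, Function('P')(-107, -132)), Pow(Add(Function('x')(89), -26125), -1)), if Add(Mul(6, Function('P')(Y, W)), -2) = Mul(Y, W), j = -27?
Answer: Rational(-81709, 54276) ≈ -1.5054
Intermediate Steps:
y = 42 (y = Mul(2, 21) = 42)
Function('P')(Y, W) = Add(Rational(1, 3), Mul(Rational(1, 6), W, Y)) (Function('P')(Y, W) = Add(Rational(1, 3), Mul(Rational(1, 6), Mul(Y, W))) = Add(Rational(1, 3), Mul(Rational(1, 6), Mul(W, Y))) = Add(Rational(1, 3), Mul(Rational(1, 6), W, Y)))
Function('x')(I) = Add(Mul(-1, I), Mul(Add(-27, I), Add(42, I))) (Function('x')(I) = Add(Mul(Add(I, 42), Add(I, -27)), Mul(-1, I)) = Add(Mul(Add(42, I), Add(-27, I)), Mul(-1, I)) = Add(Mul(Add(-27, I), Add(42, I)), Mul(-1, I)) = Add(Mul(-1, I), Mul(Add(-27, I), Add(42, I))))
Mul(Add(24882, Function('P')(-107, -132)), Pow(Add(Function('x')(89), -26125), -1)) = Mul(Add(24882, Add(Rational(1, 3), Mul(Rational(1, 6), -132, -107))), Pow(Add(Add(-1134, Pow(89, 2), Mul(14, 89)), -26125), -1)) = Mul(Add(24882, Add(Rational(1, 3), 2354)), Pow(Add(Add(-1134, 7921, 1246), -26125), -1)) = Mul(Add(24882, Rational(7063, 3)), Pow(Add(8033, -26125), -1)) = Mul(Rational(81709, 3), Pow(-18092, -1)) = Mul(Rational(81709, 3), Rational(-1, 18092)) = Rational(-81709, 54276)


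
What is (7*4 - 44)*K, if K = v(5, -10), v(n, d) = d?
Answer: 160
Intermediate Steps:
K = -10
(7*4 - 44)*K = (7*4 - 44)*(-10) = (28 - 44)*(-10) = -16*(-10) = 160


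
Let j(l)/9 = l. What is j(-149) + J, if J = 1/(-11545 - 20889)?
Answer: -43493995/32434 ≈ -1341.0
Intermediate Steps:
j(l) = 9*l
J = -1/32434 (J = 1/(-32434) = -1/32434 ≈ -3.0832e-5)
j(-149) + J = 9*(-149) - 1/32434 = -1341 - 1/32434 = -43493995/32434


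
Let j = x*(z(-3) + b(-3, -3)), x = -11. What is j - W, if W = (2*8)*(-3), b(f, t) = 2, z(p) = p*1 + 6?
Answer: -7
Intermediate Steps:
z(p) = 6 + p (z(p) = p + 6 = 6 + p)
W = -48 (W = 16*(-3) = -48)
j = -55 (j = -11*((6 - 3) + 2) = -11*(3 + 2) = -11*5 = -55)
j - W = -55 - 1*(-48) = -55 + 48 = -7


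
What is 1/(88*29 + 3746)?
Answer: 1/6298 ≈ 0.00015878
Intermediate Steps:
1/(88*29 + 3746) = 1/(2552 + 3746) = 1/6298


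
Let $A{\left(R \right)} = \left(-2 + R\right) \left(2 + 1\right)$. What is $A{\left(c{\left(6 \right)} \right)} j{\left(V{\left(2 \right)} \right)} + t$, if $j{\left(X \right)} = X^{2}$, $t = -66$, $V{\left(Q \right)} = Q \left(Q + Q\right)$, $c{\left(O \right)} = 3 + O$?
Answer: $1278$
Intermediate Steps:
$V{\left(Q \right)} = 2 Q^{2}$ ($V{\left(Q \right)} = Q 2 Q = 2 Q^{2}$)
$A{\left(R \right)} = -6 + 3 R$ ($A{\left(R \right)} = \left(-2 + R\right) 3 = -6 + 3 R$)
$A{\left(c{\left(6 \right)} \right)} j{\left(V{\left(2 \right)} \right)} + t = \left(-6 + 3 \left(3 + 6\right)\right) \left(2 \cdot 2^{2}\right)^{2} - 66 = \left(-6 + 3 \cdot 9\right) \left(2 \cdot 4\right)^{2} - 66 = \left(-6 + 27\right) 8^{2} - 66 = 21 \cdot 64 - 66 = 1344 - 66 = 1278$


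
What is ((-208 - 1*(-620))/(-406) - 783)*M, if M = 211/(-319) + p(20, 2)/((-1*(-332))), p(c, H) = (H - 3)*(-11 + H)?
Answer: 10692192055/21499324 ≈ 497.33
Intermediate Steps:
p(c, H) = (-11 + H)*(-3 + H) (p(c, H) = (-3 + H)*(-11 + H) = (-11 + H)*(-3 + H))
M = -67181/105908 (M = 211/(-319) + (33 + 2² - 14*2)/((-1*(-332))) = 211*(-1/319) + (33 + 4 - 28)/332 = -211/319 + 9*(1/332) = -211/319 + 9/332 = -67181/105908 ≈ -0.63433)
((-208 - 1*(-620))/(-406) - 783)*M = ((-208 - 1*(-620))/(-406) - 783)*(-67181/105908) = ((-208 + 620)*(-1/406) - 783)*(-67181/105908) = (412*(-1/406) - 783)*(-67181/105908) = (-206/203 - 783)*(-67181/105908) = -159155/203*(-67181/105908) = 10692192055/21499324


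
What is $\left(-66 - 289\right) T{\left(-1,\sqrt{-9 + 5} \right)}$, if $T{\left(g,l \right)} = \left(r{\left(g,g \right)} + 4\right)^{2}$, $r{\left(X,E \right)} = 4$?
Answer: $-22720$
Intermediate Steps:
$T{\left(g,l \right)} = 64$ ($T{\left(g,l \right)} = \left(4 + 4\right)^{2} = 8^{2} = 64$)
$\left(-66 - 289\right) T{\left(-1,\sqrt{-9 + 5} \right)} = \left(-66 - 289\right) 64 = \left(-355\right) 64 = -22720$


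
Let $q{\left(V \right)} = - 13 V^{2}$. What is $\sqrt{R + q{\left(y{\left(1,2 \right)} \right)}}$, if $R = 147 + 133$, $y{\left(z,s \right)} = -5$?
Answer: $3 i \sqrt{5} \approx 6.7082 i$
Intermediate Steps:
$R = 280$
$\sqrt{R + q{\left(y{\left(1,2 \right)} \right)}} = \sqrt{280 - 13 \left(-5\right)^{2}} = \sqrt{280 - 325} = \sqrt{-45} = 3 i \sqrt{5}$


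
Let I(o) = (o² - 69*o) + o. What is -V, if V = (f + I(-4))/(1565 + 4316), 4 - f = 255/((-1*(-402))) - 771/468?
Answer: -3062573/61468212 ≈ -0.049824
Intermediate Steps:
f = 52397/10452 (f = 4 - (255/((-1*(-402))) - 771/468) = 4 - (255/402 - 771*1/468) = 4 - (255*(1/402) - 257/156) = 4 - (85/134 - 257/156) = 4 - 1*(-10589/10452) = 4 + 10589/10452 = 52397/10452 ≈ 5.0131)
I(o) = o² - 68*o
V = 3062573/61468212 (V = (52397/10452 - 4*(-68 - 4))/(1565 + 4316) = (52397/10452 - 4*(-72))/5881 = (52397/10452 + 288)*(1/5881) = (3062573/10452)*(1/5881) = 3062573/61468212 ≈ 0.049824)
-V = -1*3062573/61468212 = -3062573/61468212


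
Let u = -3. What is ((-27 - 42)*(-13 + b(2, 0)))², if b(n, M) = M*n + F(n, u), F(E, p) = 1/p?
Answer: 846400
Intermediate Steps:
b(n, M) = -⅓ + M*n (b(n, M) = M*n + 1/(-3) = M*n - ⅓ = -⅓ + M*n)
((-27 - 42)*(-13 + b(2, 0)))² = ((-27 - 42)*(-13 + (-⅓ + 0*2)))² = (-69*(-13 + (-⅓ + 0)))² = (-69*(-13 - ⅓))² = (-69*(-40/3))² = 920² = 846400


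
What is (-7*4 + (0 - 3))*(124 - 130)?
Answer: 186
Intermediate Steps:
(-7*4 + (0 - 3))*(124 - 130) = (-28 - 3)*(-6) = -31*(-6) = 186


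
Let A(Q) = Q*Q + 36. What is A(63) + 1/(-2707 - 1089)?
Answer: 15202979/3796 ≈ 4005.0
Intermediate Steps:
A(Q) = 36 + Q² (A(Q) = Q² + 36 = 36 + Q²)
A(63) + 1/(-2707 - 1089) = (36 + 63²) + 1/(-2707 - 1089) = (36 + 3969) + 1/(-3796) = 4005 - 1/3796 = 15202979/3796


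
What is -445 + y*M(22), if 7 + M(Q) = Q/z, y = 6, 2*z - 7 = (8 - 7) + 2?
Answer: -2303/5 ≈ -460.60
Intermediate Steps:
z = 5 (z = 7/2 + ((8 - 7) + 2)/2 = 7/2 + (1 + 2)/2 = 7/2 + (1/2)*3 = 7/2 + 3/2 = 5)
M(Q) = -7 + Q/5
-445 + y*M(22) = -445 + 6*(-7 + (1/5)*22) = -445 + 6*(-7 + 22/5) = -445 + 6*(-13/5) = -445 - 78/5 = -2303/5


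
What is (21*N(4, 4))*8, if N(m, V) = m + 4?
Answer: 1344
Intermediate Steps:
N(m, V) = 4 + m
(21*N(4, 4))*8 = (21*(4 + 4))*8 = (21*8)*8 = 168*8 = 1344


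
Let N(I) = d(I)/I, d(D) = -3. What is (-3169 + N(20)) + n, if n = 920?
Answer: -44983/20 ≈ -2249.1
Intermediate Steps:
N(I) = -3/I
(-3169 + N(20)) + n = (-3169 - 3/20) + 920 = -63383/20 + 920 = -44983/20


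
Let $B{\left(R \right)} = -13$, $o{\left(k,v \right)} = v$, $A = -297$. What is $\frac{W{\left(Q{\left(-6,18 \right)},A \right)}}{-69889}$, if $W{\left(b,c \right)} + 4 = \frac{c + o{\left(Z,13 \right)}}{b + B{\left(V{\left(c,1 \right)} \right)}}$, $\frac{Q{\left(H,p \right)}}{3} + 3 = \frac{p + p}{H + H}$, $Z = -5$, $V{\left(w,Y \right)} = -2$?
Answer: $- \frac{160}{2166559} \approx -7.385 \cdot 10^{-5}$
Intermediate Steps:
$Q{\left(H,p \right)} = -9 + \frac{3 p}{H}$ ($Q{\left(H,p \right)} = -9 + 3 \frac{p + p}{H + H} = -9 + 3 \frac{2 p}{2 H} = -9 + 3 \cdot 2 p \frac{1}{2 H} = -9 + 3 \frac{p}{H} = -9 + \frac{3 p}{H}$)
$W{\left(b,c \right)} = -4 + \frac{13 + c}{-13 + b}$ ($W{\left(b,c \right)} = -4 + \frac{c + 13}{b - 13} = -4 + \frac{13 + c}{-13 + b}$)
$\frac{W{\left(Q{\left(-6,18 \right)},A \right)}}{-69889} = \frac{\frac{1}{-13 - \left(9 - \frac{54}{-6}\right)} \left(65 - 297 - 4 \left(-9 + 3 \cdot 18 \frac{1}{-6}\right)\right)}{-69889} = \frac{65 - 297 - 4 \left(-9 + 3 \cdot 18 \left(- \frac{1}{6}\right)\right)}{-13 - \left(9 - -9\right)} \left(- \frac{1}{69889}\right) = \frac{65 - 297 - 4 \left(-9 - 9\right)}{-13 - 18} \left(- \frac{1}{69889}\right) = \frac{65 - 297 - -72}{-13 - 18} \left(- \frac{1}{69889}\right) = \frac{65 - 297 + 72}{-31} \left(- \frac{1}{69889}\right) = \left(- \frac{1}{31}\right) \left(-160\right) \left(- \frac{1}{69889}\right) = \frac{160}{31} \left(- \frac{1}{69889}\right) = - \frac{160}{2166559}$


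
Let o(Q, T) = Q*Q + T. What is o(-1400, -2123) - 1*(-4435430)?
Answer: 6393307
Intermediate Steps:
o(Q, T) = T + Q² (o(Q, T) = Q² + T = T + Q²)
o(-1400, -2123) - 1*(-4435430) = (-2123 + (-1400)²) - 1*(-4435430) = (-2123 + 1960000) + 4435430 = 1957877 + 4435430 = 6393307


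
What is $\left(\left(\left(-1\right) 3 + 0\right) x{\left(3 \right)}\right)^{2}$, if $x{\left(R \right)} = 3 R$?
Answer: $729$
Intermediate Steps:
$\left(\left(\left(-1\right) 3 + 0\right) x{\left(3 \right)}\right)^{2} = \left(\left(\left(-1\right) 3 + 0\right) 3 \cdot 3\right)^{2} = \left(\left(-3 + 0\right) 9\right)^{2} = \left(\left(-3\right) 9\right)^{2} = \left(-27\right)^{2} = 729$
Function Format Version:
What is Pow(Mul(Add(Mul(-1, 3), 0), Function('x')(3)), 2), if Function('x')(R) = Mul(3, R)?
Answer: 729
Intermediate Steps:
Pow(Mul(Add(Mul(-1, 3), 0), Function('x')(3)), 2) = Pow(Mul(Add(Mul(-1, 3), 0), Mul(3, 3)), 2) = Pow(Mul(Add(-3, 0), 9), 2) = Pow(Mul(-3, 9), 2) = Pow(-27, 2) = 729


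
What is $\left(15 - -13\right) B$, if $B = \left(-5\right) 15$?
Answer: $-2100$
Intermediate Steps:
$B = -75$
$\left(15 - -13\right) B = \left(15 - -13\right) \left(-75\right) = \left(15 + 13\right) \left(-75\right) = 28 \left(-75\right) = -2100$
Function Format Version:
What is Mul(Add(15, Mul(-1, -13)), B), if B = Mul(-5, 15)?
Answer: -2100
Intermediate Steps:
B = -75
Mul(Add(15, Mul(-1, -13)), B) = Mul(Add(15, Mul(-1, -13)), -75) = Mul(Add(15, 13), -75) = Mul(28, -75) = -2100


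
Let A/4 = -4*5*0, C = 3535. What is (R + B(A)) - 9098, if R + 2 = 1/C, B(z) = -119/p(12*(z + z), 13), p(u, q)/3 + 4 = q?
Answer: -868970138/95445 ≈ -9104.4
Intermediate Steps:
p(u, q) = -12 + 3*q
A = 0 (A = 4*(-4*5*0) = 4*(-20*0) = 4*0 = 0)
B(z) = -119/27 (B(z) = -119/(-12 + 3*13) = -119/(-12 + 39) = -119/27)
R = -7069/3535 (R = -2 + 1/3535 = -7069/3535 ≈ -1.9997)
(R + B(A)) - 9098 = (-7069/3535 - 119/27) - 9098 = -611528/95445 - 9098 = -868970138/95445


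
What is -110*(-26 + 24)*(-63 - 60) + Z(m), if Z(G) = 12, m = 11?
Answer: -27048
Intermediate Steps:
-110*(-26 + 24)*(-63 - 60) + Z(m) = -110*(-26 + 24)*(-63 - 60) + 12 = -(-220)*(-123) + 12 = -110*246 + 12 = -27060 + 12 = -27048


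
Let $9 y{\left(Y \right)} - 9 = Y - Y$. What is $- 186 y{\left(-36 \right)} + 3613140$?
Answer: $3612954$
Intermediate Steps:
$y{\left(Y \right)} = 1$ ($y{\left(Y \right)} = 1 + \frac{Y - Y}{9} = 1 + \frac{1}{9} \cdot 0 = 1 + 0 = 1$)
$- 186 y{\left(-36 \right)} + 3613140 = \left(-186\right) 1 + 3613140 = -186 + 3613140 = 3612954$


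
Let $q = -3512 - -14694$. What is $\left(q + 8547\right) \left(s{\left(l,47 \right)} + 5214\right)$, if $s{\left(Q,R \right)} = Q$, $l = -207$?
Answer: $98783103$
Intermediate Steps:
$q = 11182$ ($q = -3512 + 14694 = 11182$)
$\left(q + 8547\right) \left(s{\left(l,47 \right)} + 5214\right) = \left(11182 + 8547\right) \left(-207 + 5214\right) = 19729 \cdot 5007 = 98783103$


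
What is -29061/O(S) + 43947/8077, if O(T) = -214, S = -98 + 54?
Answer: 244130355/1728478 ≈ 141.24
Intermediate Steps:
S = -44
-29061/O(S) + 43947/8077 = -29061/(-214) + 43947/8077 = -29061*(-1/214) + 43947*(1/8077) = 29061/214 + 43947/8077 = 244130355/1728478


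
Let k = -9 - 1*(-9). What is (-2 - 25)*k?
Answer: 0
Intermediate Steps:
k = 0 (k = -9 + 9 = 0)
(-2 - 25)*k = (-2 - 25)*0 = -27*0 = 0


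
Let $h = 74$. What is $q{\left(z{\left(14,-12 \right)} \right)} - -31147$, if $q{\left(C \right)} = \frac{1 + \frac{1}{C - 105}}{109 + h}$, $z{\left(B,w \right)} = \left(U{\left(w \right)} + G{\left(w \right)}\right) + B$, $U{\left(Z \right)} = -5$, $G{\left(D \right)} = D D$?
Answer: $\frac{273595297}{8784} \approx 31147.0$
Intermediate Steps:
$G{\left(D \right)} = D^{2}$
$z{\left(B,w \right)} = -5 + B + w^{2}$ ($z{\left(B,w \right)} = \left(-5 + w^{2}\right) + B = -5 + B + w^{2}$)
$q{\left(C \right)} = \frac{1}{183} + \frac{1}{183 \left(-105 + C\right)}$ ($q{\left(C \right)} = \frac{1 + \frac{1}{C - 105}}{109 + 74} = \frac{1 + \frac{1}{-105 + C}}{183} = \left(1 + \frac{1}{-105 + C}\right) \frac{1}{183} = \frac{1}{183} + \frac{1}{183 \left(-105 + C\right)}$)
$q{\left(z{\left(14,-12 \right)} \right)} - -31147 = \frac{-104 + \left(-5 + 14 + \left(-12\right)^{2}\right)}{183 \left(-105 + \left(-5 + 14 + \left(-12\right)^{2}\right)\right)} - -31147 = \frac{-104 + \left(-5 + 14 + 144\right)}{183 \left(-105 + \left(-5 + 14 + 144\right)\right)} + 31147 = \frac{-104 + 153}{183 \left(-105 + 153\right)} + 31147 = \frac{1}{183} \cdot \frac{1}{48} \cdot 49 + 31147 = \frac{49}{8784} + 31147 = \frac{273595297}{8784}$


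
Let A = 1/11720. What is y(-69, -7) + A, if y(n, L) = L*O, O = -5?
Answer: 410201/11720 ≈ 35.000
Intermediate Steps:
y(n, L) = -5*L (y(n, L) = L*(-5) = -5*L)
A = 1/11720 ≈ 8.5324e-5
y(-69, -7) + A = -5*(-7) + 1/11720 = 35 + 1/11720 = 410201/11720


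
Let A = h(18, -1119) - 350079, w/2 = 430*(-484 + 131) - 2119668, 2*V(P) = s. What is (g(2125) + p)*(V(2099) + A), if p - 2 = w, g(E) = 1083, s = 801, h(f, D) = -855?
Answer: 3184127833677/2 ≈ 1.5921e+12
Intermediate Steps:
V(P) = 801/2 (V(P) = (½)*801 = 801/2)
w = -4542916 (w = 2*(430*(-484 + 131) - 2119668) = 2*(430*(-353) - 2119668) = 2*(-151790 - 2119668) = 2*(-2271458) = -4542916)
p = -4542914 (p = 2 - 4542916 = -4542914)
A = -350934 (A = -855 - 350079 = -350934)
(g(2125) + p)*(V(2099) + A) = (1083 - 4542914)*(801/2 - 350934) = -4541831*(-701067/2) = 3184127833677/2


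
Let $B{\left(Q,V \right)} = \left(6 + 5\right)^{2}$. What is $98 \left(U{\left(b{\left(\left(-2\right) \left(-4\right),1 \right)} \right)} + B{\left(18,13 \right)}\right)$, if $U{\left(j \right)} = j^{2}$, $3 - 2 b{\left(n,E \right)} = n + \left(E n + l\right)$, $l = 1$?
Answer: $16660$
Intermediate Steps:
$B{\left(Q,V \right)} = 121$ ($B{\left(Q,V \right)} = 11^{2} = 121$)
$b{\left(n,E \right)} = 1 - \frac{n}{2} - \frac{E n}{2}$ ($b{\left(n,E \right)} = \frac{3}{2} - \frac{n + \left(E n + 1\right)}{2} = \frac{3}{2} - \frac{n + \left(1 + E n\right)}{2} = \frac{3}{2} - \frac{1 + n + E n}{2} = \frac{3}{2} - \left(\frac{1}{2} + \frac{n}{2} + \frac{E n}{2}\right) = 1 - \frac{n}{2} - \frac{E n}{2}$)
$98 \left(U{\left(b{\left(\left(-2\right) \left(-4\right),1 \right)} \right)} + B{\left(18,13 \right)}\right) = 98 \left(\left(1 - \frac{\left(-2\right) \left(-4\right)}{2} - \frac{\left(-2\right) \left(-4\right)}{2}\right)^{2} + 121\right) = 98 \left(\left(1 - 4 - \frac{1}{2} \cdot 8\right)^{2} + 121\right) = 98 \left(\left(1 - 4 - 4\right)^{2} + 121\right) = 98 \left(\left(-7\right)^{2} + 121\right) = 98 \left(49 + 121\right) = 98 \cdot 170 = 16660$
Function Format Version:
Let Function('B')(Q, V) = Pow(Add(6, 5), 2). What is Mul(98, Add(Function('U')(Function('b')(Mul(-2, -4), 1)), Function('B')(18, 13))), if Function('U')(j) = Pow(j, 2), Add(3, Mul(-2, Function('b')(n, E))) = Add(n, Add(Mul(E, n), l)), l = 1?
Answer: 16660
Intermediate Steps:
Function('B')(Q, V) = 121 (Function('B')(Q, V) = Pow(11, 2) = 121)
Function('b')(n, E) = Add(1, Mul(Rational(-1, 2), n), Mul(Rational(-1, 2), E, n)) (Function('b')(n, E) = Add(Rational(3, 2), Mul(Rational(-1, 2), Add(n, Add(Mul(E, n), 1)))) = Add(Rational(3, 2), Mul(Rational(-1, 2), Add(n, Add(1, Mul(E, n))))) = Add(Rational(3, 2), Mul(Rational(-1, 2), Add(1, n, Mul(E, n)))) = Add(Rational(3, 2), Add(Rational(-1, 2), Mul(Rational(-1, 2), n), Mul(Rational(-1, 2), E, n))) = Add(1, Mul(Rational(-1, 2), n), Mul(Rational(-1, 2), E, n)))
Mul(98, Add(Function('U')(Function('b')(Mul(-2, -4), 1)), Function('B')(18, 13))) = Mul(98, Add(Pow(Add(1, Mul(Rational(-1, 2), Mul(-2, -4)), Mul(Rational(-1, 2), 1, Mul(-2, -4))), 2), 121)) = Mul(98, Add(Pow(Add(1, Mul(Rational(-1, 2), 8), Mul(Rational(-1, 2), 1, 8)), 2), 121)) = Mul(98, Add(Pow(Add(1, -4, -4), 2), 121)) = Mul(98, Add(Pow(-7, 2), 121)) = Mul(98, Add(49, 121)) = Mul(98, 170) = 16660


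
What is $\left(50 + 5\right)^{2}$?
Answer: $3025$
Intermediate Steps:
$\left(50 + 5\right)^{2} = 55^{2} = 3025$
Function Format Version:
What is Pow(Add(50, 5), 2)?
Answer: 3025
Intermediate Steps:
Pow(Add(50, 5), 2) = Pow(55, 2) = 3025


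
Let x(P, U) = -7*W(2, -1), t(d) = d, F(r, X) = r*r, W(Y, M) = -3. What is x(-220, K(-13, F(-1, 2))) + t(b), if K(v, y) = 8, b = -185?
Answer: -164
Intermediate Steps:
F(r, X) = r**2
x(P, U) = 21 (x(P, U) = -7*(-3) = 21)
x(-220, K(-13, F(-1, 2))) + t(b) = 21 - 185 = -164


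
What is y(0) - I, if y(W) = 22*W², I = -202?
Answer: 202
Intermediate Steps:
y(0) - I = 22*0² - 1*(-202) = 22*0 + 202 = 0 + 202 = 202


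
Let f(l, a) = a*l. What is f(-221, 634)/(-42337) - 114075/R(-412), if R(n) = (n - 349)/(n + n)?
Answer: -3979478231846/32218457 ≈ -1.2352e+5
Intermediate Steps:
R(n) = (-349 + n)/(2*n) (R(n) = (-349 + n)/((2*n)) = (-349 + n)*(1/(2*n)) = (-349 + n)/(2*n))
f(-221, 634)/(-42337) - 114075/R(-412) = (634*(-221))/(-42337) - 114075*(-824/(-349 - 412)) = -140114*(-1/42337) - 114075/((½)*(-1/412)*(-761)) = 140114/42337 - 114075/761/824 = 140114/42337 - 114075*824/761 = 140114/42337 - 93997800/761 = -3979478231846/32218457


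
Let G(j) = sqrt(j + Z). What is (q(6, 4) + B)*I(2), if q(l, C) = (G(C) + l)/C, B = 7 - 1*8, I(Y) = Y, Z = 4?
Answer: 1 + sqrt(2) ≈ 2.4142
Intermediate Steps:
G(j) = sqrt(4 + j) (G(j) = sqrt(j + 4) = sqrt(4 + j))
B = -1 (B = 7 - 8 = -1)
q(l, C) = (l + sqrt(4 + C))/C (q(l, C) = (sqrt(4 + C) + l)/C = (l + sqrt(4 + C))/C)
(q(6, 4) + B)*I(2) = ((6 + sqrt(4 + 4))/4 - 1)*2 = ((6 + sqrt(8))/4 - 1)*2 = ((6 + 2*sqrt(2))/4 - 1)*2 = ((3/2 + sqrt(2)/2) - 1)*2 = (1/2 + sqrt(2)/2)*2 = 1 + sqrt(2)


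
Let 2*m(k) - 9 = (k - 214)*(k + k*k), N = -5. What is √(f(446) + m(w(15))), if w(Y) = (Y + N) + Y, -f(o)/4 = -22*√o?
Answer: √(-245682 + 352*√446)/2 ≈ 244.05*I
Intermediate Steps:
f(o) = 88*√o (f(o) = -(-88)*√o = 88*√o)
w(Y) = -5 + 2*Y (w(Y) = (Y - 5) + Y = (-5 + Y) + Y = -5 + 2*Y)
m(k) = 9/2 + (-214 + k)*(k + k²)/2 (m(k) = 9/2 + ((k - 214)*(k + k*k))/2 = 9/2 + ((-214 + k)*(k + k²))/2 = 9/2 + (-214 + k)*(k + k²)/2)
√(f(446) + m(w(15))) = √(88*√446 + (9/2 + (-5 + 2*15)³/2 - 107*(-5 + 2*15) - 213*(-5 + 2*15)²/2)) = √(88*√446 + (9/2 + (-5 + 30)³/2 - 107*(-5 + 30) - 213*(-5 + 30)²/2)) = √(88*√446 + (9/2 + (½)*25³ - 107*25 - 213/2*25²)) = √(88*√446 + (9/2 + (½)*15625 - 2675 - 213/2*625)) = √(88*√446 + (9/2 + 15625/2 - 2675 - 133125/2)) = √(88*√446 - 122841/2) = √(-122841/2 + 88*√446)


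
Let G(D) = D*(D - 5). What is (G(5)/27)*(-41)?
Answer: 0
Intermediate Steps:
G(D) = D*(-5 + D)
(G(5)/27)*(-41) = ((5*(-5 + 5))/27)*(-41) = ((5*0)*(1/27))*(-41) = (0*(1/27))*(-41) = 0*(-41) = 0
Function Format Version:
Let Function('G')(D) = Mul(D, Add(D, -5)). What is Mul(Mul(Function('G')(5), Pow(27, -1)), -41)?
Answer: 0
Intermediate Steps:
Function('G')(D) = Mul(D, Add(-5, D))
Mul(Mul(Function('G')(5), Pow(27, -1)), -41) = Mul(Mul(Mul(5, Add(-5, 5)), Pow(27, -1)), -41) = Mul(Mul(Mul(5, 0), Rational(1, 27)), -41) = Mul(Mul(0, Rational(1, 27)), -41) = Mul(0, -41) = 0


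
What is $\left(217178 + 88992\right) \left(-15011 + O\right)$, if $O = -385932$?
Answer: $-122756718310$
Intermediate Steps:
$\left(217178 + 88992\right) \left(-15011 + O\right) = \left(217178 + 88992\right) \left(-15011 - 385932\right) = 306170 \left(-400943\right) = -122756718310$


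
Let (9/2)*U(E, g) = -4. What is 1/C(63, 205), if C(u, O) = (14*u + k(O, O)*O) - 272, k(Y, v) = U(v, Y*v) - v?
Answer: -9/374375 ≈ -2.4040e-5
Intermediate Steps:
U(E, g) = -8/9 (U(E, g) = (2/9)*(-4) = -8/9)
k(Y, v) = -8/9 - v
C(u, O) = -272 + 14*u + O*(-8/9 - O) (C(u, O) = (14*u + (-8/9 - O)*O) - 272 = (14*u + O*(-8/9 - O)) - 272 = -272 + 14*u + O*(-8/9 - O))
1/C(63, 205) = 1/(-272 + 14*63 - ⅑*205*(8 + 9*205)) = 1/(-272 + 882 - ⅑*205*(8 + 1845)) = 1/(-272 + 882 - ⅑*205*1853) = 1/(-272 + 882 - 379865/9) = 1/(-374375/9) = -9/374375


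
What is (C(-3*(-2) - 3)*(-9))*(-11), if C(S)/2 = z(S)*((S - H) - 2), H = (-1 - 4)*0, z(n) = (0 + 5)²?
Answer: 4950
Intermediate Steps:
z(n) = 25 (z(n) = 5² = 25)
H = 0 (H = -5*0 = 0)
C(S) = -100 + 50*S (C(S) = 2*(25*((S - 1*0) - 2)) = 2*(25*((S + 0) - 2)) = 2*(25*(S - 2)) = 2*(25*(-2 + S)) = 2*(-50 + 25*S) = -100 + 50*S)
(C(-3*(-2) - 3)*(-9))*(-11) = ((-100 + 50*(-3*(-2) - 3))*(-9))*(-11) = ((-100 + 50*(6 - 3))*(-9))*(-11) = ((-100 + 50*3)*(-9))*(-11) = ((-100 + 150)*(-9))*(-11) = (50*(-9))*(-11) = -450*(-11) = 4950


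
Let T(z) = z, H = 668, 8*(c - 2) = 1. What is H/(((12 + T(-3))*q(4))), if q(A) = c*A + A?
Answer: 1336/225 ≈ 5.9378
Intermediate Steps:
c = 17/8 (c = 2 + (⅛)*1 = 2 + ⅛ = 17/8 ≈ 2.1250)
q(A) = 25*A/8 (q(A) = 17*A/8 + A = 25*A/8)
H/(((12 + T(-3))*q(4))) = 668/(((12 - 3)*((25/8)*4))) = 668/((9*(25/2))) = 668/(225/2) = 668*(2/225) = 1336/225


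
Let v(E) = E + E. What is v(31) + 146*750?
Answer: 109562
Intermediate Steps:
v(E) = 2*E
v(31) + 146*750 = 2*31 + 146*750 = 62 + 109500 = 109562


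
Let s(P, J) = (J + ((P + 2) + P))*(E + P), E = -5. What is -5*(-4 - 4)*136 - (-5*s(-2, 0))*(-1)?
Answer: 5370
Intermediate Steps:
s(P, J) = (-5 + P)*(2 + J + 2*P) (s(P, J) = (J + ((P + 2) + P))*(-5 + P) = (J + ((2 + P) + P))*(-5 + P) = (J + (2 + 2*P))*(-5 + P) = (2 + J + 2*P)*(-5 + P) = (-5 + P)*(2 + J + 2*P))
-5*(-4 - 4)*136 - (-5*s(-2, 0))*(-1) = -5*(-4 - 4)*136 - (-5*(-10 - 8*(-2) - 5*0 + 2*(-2)² + 0*(-2)))*(-1) = -5*(-8)*136 - (-5*(-10 + 16 + 0 + 2*4 + 0))*(-1) = 40*136 - (-5*(-10 + 16 + 0 + 8 + 0))*(-1) = 5440 - (-5*14)*(-1) = 5440 - (-70)*(-1) = 5440 - 1*70 = 5440 - 70 = 5370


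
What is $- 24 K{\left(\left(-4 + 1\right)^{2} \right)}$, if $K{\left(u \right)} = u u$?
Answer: $-1944$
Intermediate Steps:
$K{\left(u \right)} = u^{2}$
$- 24 K{\left(\left(-4 + 1\right)^{2} \right)} = - 24 \left(\left(-4 + 1\right)^{2}\right)^{2} = - 24 \left(\left(-3\right)^{2}\right)^{2} = - 24 \cdot 9^{2} = \left(-24\right) 81 = -1944$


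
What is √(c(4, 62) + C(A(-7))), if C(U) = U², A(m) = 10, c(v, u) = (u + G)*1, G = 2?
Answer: 2*√41 ≈ 12.806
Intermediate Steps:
c(v, u) = 2 + u (c(v, u) = (u + 2)*1 = (2 + u)*1 = 2 + u)
√(c(4, 62) + C(A(-7))) = √((2 + 62) + 10²) = √(64 + 100) = √164 = 2*√41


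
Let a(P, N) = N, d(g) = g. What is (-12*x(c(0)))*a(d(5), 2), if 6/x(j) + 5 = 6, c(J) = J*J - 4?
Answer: -144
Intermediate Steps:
c(J) = -4 + J² (c(J) = J² - 4 = -4 + J²)
x(j) = 6 (x(j) = 6/(-5 + 6) = 6/1 = 6*1 = 6)
(-12*x(c(0)))*a(d(5), 2) = -12*6*2 = -72*2 = -144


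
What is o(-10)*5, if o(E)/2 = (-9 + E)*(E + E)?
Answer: 3800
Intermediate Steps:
o(E) = 4*E*(-9 + E) (o(E) = 2*((-9 + E)*(E + E)) = 2*((-9 + E)*(2*E)) = 2*(2*E*(-9 + E)) = 4*E*(-9 + E))
o(-10)*5 = (4*(-10)*(-9 - 10))*5 = (4*(-10)*(-19))*5 = 760*5 = 3800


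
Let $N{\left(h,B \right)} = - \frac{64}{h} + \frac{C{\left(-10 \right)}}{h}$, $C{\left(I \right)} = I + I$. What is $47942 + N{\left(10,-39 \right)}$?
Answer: $\frac{239668}{5} \approx 47934.0$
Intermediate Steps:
$C{\left(I \right)} = 2 I$
$N{\left(h,B \right)} = - \frac{84}{h}$ ($N{\left(h,B \right)} = - \frac{64}{h} + \frac{2 \left(-10\right)}{h} = - \frac{64}{h} - \frac{20}{h} = - \frac{84}{h}$)
$47942 + N{\left(10,-39 \right)} = 47942 - \frac{84}{10} = 47942 - \frac{42}{5} = \frac{239668}{5}$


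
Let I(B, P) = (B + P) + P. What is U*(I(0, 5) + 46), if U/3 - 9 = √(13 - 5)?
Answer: 1512 + 336*√2 ≈ 1987.2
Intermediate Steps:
U = 27 + 6*√2 (U = 27 + 3*√(13 - 5) = 27 + 3*√8 = 27 + 3*(2*√2) = 27 + 6*√2 ≈ 35.485)
I(B, P) = B + 2*P
U*(I(0, 5) + 46) = (27 + 6*√2)*((0 + 2*5) + 46) = (27 + 6*√2)*((0 + 10) + 46) = (27 + 6*√2)*(10 + 46) = (27 + 6*√2)*56 = 1512 + 336*√2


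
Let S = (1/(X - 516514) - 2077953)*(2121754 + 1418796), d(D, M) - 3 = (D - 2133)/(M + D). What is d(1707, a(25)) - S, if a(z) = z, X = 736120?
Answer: 699581876655362843705/95089398 ≈ 7.3571e+12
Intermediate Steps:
d(D, M) = 3 + (-2133 + D)/(D + M) (d(D, M) = 3 + (D - 2133)/(M + D) = 3 + (-2133 + D)/(D + M))
S = -807831266345382175/109803 (S = (1/(736120 - 516514) - 2077953)*(2121754 + 1418796) = (1/219606 - 2077953)*3540550 = -456330946517/219606*3540550 = -807831266345382175/109803 ≈ -7.3571e+12)
d(1707, a(25)) - S = (-2133 + 3*25 + 4*1707)/(1707 + 25) - 1*(-807831266345382175/109803) = (-2133 + 75 + 6828)/1732 + 807831266345382175/109803 = (1/1732)*4770 + 807831266345382175/109803 = 2385/866 + 807831266345382175/109803 = 699581876655362843705/95089398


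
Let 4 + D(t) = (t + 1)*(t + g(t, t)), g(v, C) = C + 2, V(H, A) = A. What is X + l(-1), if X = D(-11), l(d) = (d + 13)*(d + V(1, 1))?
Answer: 196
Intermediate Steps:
g(v, C) = 2 + C
D(t) = -4 + (1 + t)*(2 + 2*t) (D(t) = -4 + (t + 1)*(t + (2 + t)) = -4 + (1 + t)*(2 + 2*t))
l(d) = (1 + d)*(13 + d) (l(d) = (d + 13)*(d + 1) = (13 + d)*(1 + d) = (1 + d)*(13 + d))
X = 196 (X = -2 + 2*(-11)² + 4*(-11) = -2 + 2*121 - 44 = -2 + 242 - 44 = 196)
X + l(-1) = 196 + (13 + (-1)² + 14*(-1)) = 196 + (13 + 1 - 14) = 196 + 0 = 196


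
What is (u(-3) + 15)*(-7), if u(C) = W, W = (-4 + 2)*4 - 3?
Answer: -28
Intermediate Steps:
W = -11 (W = -2*4 - 3 = -8 - 3 = -11)
u(C) = -11
(u(-3) + 15)*(-7) = (-11 + 15)*(-7) = 4*(-7) = -28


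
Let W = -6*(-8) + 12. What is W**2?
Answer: 3600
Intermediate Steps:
W = 60 (W = 48 + 12 = 60)
W**2 = 60**2 = 3600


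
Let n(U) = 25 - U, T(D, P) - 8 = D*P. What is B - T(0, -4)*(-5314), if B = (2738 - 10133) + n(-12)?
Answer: 35154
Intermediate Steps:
T(D, P) = 8 + D*P
B = -7358 (B = (2738 - 10133) + (25 - 1*(-12)) = -7395 + (25 + 12) = -7395 + 37 = -7358)
B - T(0, -4)*(-5314) = -7358 - (8 + 0*(-4))*(-5314) = -7358 - (8 + 0)*(-5314) = -7358 - 8*(-5314) = -7358 - 1*(-42512) = -7358 + 42512 = 35154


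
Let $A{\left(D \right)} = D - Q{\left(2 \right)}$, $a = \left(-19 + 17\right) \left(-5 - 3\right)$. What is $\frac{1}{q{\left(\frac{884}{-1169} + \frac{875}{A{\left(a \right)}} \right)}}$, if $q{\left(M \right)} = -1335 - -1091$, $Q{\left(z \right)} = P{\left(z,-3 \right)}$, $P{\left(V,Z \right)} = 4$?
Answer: $- \frac{1}{244} \approx -0.0040984$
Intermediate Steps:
$Q{\left(z \right)} = 4$
$a = 16$ ($a = \left(-2\right) \left(-8\right) = 16$)
$A{\left(D \right)} = -4 + D$ ($A{\left(D \right)} = D - 4 = -4 + D$)
$q{\left(M \right)} = -244$ ($q{\left(M \right)} = -1335 + 1091 = -244$)
$\frac{1}{q{\left(\frac{884}{-1169} + \frac{875}{A{\left(a \right)}} \right)}} = \frac{1}{-244} = - \frac{1}{244}$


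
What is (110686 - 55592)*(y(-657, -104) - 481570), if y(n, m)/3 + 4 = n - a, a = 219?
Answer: -26677065740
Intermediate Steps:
y(n, m) = -669 + 3*n (y(n, m) = -12 + 3*(n - 1*219) = -12 + 3*(n - 219) = -12 + 3*(-219 + n) = -12 + (-657 + 3*n) = -669 + 3*n)
(110686 - 55592)*(y(-657, -104) - 481570) = (110686 - 55592)*((-669 + 3*(-657)) - 481570) = 55094*((-669 - 1971) - 481570) = 55094*(-2640 - 481570) = 55094*(-484210) = -26677065740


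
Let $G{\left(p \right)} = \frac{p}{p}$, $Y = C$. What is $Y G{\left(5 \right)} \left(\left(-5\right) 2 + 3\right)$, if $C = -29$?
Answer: $203$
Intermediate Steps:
$Y = -29$
$G{\left(p \right)} = 1$
$Y G{\left(5 \right)} \left(\left(-5\right) 2 + 3\right) = \left(-29\right) 1 \left(\left(-5\right) 2 + 3\right) = - 29 \left(-10 + 3\right) = \left(-29\right) \left(-7\right) = 203$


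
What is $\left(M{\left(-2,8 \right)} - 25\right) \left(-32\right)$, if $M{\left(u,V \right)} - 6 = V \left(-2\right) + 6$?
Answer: $928$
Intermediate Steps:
$M{\left(u,V \right)} = 12 - 2 V$ ($M{\left(u,V \right)} = 6 + \left(V \left(-2\right) + 6\right) = 6 - \left(-6 + 2 V\right) = 12 - 2 V$)
$\left(M{\left(-2,8 \right)} - 25\right) \left(-32\right) = \left(\left(12 - 16\right) - 25\right) \left(-32\right) = \left(-4 - 25\right) \left(-32\right) = \left(-29\right) \left(-32\right) = 928$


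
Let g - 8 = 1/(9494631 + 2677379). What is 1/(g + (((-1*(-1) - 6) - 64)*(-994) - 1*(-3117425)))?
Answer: 12172010/38780255128191 ≈ 3.1387e-7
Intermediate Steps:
g = 97376081/12172010 (g = 8 + 1/(9494631 + 2677379) = 8 + 1/12172010 = 97376081/12172010 ≈ 8.0000)
1/(g + (((-1*(-1) - 6) - 64)*(-994) - 1*(-3117425))) = 1/(97376081/12172010 + (((-1*(-1) - 6) - 64)*(-994) - 1*(-3117425))) = 1/(97376081/12172010 + (((1 - 6) - 64)*(-994) + 3117425)) = 1/(97376081/12172010 + ((-5 - 64)*(-994) + 3117425)) = 1/(97376081/12172010 + (-69*(-994) + 3117425)) = 1/(97376081/12172010 + (68586 + 3117425)) = 1/(97376081/12172010 + 3186011) = 1/(38780255128191/12172010) = 12172010/38780255128191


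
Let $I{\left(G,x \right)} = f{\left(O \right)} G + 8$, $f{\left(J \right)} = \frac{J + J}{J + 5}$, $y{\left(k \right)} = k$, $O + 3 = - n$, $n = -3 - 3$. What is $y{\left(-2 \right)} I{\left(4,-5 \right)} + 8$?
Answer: $-14$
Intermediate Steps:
$n = -6$ ($n = -3 - 3 = -6$)
$O = 3$ ($O = -3 - -6 = -3 + 6 = 3$)
$f{\left(J \right)} = \frac{2 J}{5 + J}$
$I{\left(G,x \right)} = 8 + \frac{3 G}{4}$ ($I{\left(G,x \right)} = 2 \cdot 3 \frac{1}{5 + 3} G + 8 = 2 \cdot 3 \cdot \frac{1}{8} G + 8 = \frac{3 G}{4} + 8 = 8 + \frac{3 G}{4}$)
$y{\left(-2 \right)} I{\left(4,-5 \right)} + 8 = - 2 \left(8 + \frac{3}{4} \cdot 4\right) + 8 = - 2 \left(8 + 3\right) + 8 = \left(-2\right) 11 + 8 = -22 + 8 = -14$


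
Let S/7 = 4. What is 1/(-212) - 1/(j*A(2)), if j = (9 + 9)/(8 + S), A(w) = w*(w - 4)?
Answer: 105/212 ≈ 0.49528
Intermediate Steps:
S = 28 (S = 7*4 = 28)
A(w) = w*(-4 + w)
j = ½ (j = (9 + 9)/(8 + 28) = 18/36 = 18*(1/36) = ½ ≈ 0.50000)
1/(-212) - 1/(j*A(2)) = 1/(-212) - 1/((2*(-4 + 2))/2) = -1/212 - 1/((2*(-2))/2) = -1/212 - 1/((½)*(-4)) = -1/212 - 1/(-2) = -1/212 - 1*(-½) = -1/212 + ½ = 105/212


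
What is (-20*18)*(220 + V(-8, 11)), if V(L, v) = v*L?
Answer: -47520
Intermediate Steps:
V(L, v) = L*v
(-20*18)*(220 + V(-8, 11)) = (-20*18)*(220 - 8*11) = -360*(220 - 88) = -360*132 = -47520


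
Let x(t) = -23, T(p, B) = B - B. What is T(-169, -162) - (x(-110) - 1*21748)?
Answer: 21771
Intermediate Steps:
T(p, B) = 0
T(-169, -162) - (x(-110) - 1*21748) = 0 - (-23 - 1*21748) = 0 - (-23 - 21748) = 0 - 1*(-21771) = 0 + 21771 = 21771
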